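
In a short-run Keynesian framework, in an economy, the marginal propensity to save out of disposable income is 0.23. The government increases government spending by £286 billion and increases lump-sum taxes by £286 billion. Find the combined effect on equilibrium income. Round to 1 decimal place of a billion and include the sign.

+£286.0 billion

MPC = 1 − MPS = 1 − 0.23 = 0.77.
Expenditure multiplier = 1/(1 − MPC) = 1/(1 − 0.77) = 1/0.23 ≈ 4.348.
ΔG contributes k·ΔG = (+£286 billion) / 0.23 ≈ +£1,243.5 billion.
ΔT of +£286 billion changes first-round spending by −c·ΔT = −£220.22 billion, contributing k·(−c·ΔT) = (−£220.22 billion) / 0.23 ≈ −£957.5 billion.
With ΔG = ΔT and no other leakages, the balanced-budget multiplier is 1, so ΔY = ΔG = +£286 billion.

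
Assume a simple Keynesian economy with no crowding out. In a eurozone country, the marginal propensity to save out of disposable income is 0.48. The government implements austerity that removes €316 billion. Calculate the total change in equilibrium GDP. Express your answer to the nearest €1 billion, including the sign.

MPC = 1 − MPS = 1 − 0.48 = 0.52.
Spending multiplier = 1/(1 − MPC) = 1/(1 − 0.52) = 1/0.48 ≈ 2.083.
ΔY = k × ΔG = (−€316 billion) / 0.48 ≈ −€658 billion.

−€658 billion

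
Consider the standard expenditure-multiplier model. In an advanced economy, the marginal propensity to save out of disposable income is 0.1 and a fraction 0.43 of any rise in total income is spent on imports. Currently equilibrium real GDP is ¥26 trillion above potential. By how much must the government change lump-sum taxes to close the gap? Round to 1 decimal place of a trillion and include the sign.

MPC = 1 − MPS = 1 − 0.1 = 0.9.
Spending multiplier = 1/(1 − c + m) = 1/(1 − 0.9 + 0.43) = 1/0.53 ≈ 1.887.
Tax multiplier = −c·k = −0.9/0.53 ≈ −1.698. Need ΔY = −¥26 trillion, so ΔT = ΔY/(−c·k) = −(−¥26 trillion) × 0.53 / 0.9 ≈ +¥15.3 trillion.
The government should raise lump-sum taxes by ¥15.3 trillion.

+¥15.3 trillion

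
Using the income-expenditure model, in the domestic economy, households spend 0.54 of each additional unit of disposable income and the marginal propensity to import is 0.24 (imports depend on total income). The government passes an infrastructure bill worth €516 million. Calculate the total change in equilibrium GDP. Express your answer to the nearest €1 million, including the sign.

+€737 million

Spending multiplier = 1/(1 − c + m) = 1/(1 − 0.54 + 0.24) = 1/0.7 ≈ 1.429.
ΔY = k × ΔG = (+€516 million) / 0.7 ≈ +€737 million.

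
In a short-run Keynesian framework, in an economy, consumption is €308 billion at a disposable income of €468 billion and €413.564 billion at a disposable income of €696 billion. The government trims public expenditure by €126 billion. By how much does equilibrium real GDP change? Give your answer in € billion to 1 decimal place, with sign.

MPC = ΔC/ΔYd = (413.564 − 308)/(696 − 468) = 105.564/228 = 0.463.
Spending multiplier = 1/(1 − MPC) = 1/(1 − 0.463) = 1/0.537 ≈ 1.862.
ΔY = k × ΔG = (−€126 billion) / 0.537 ≈ −€234.6 billion.

−€234.6 billion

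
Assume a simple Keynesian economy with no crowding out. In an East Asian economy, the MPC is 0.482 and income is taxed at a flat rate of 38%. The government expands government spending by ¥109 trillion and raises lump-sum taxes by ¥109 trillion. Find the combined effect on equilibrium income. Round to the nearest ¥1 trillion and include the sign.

Expenditure multiplier = 1/(1 − c(1−t)) = 1/(1 − 0.482×0.62) = 1/0.70116 ≈ 1.426.
ΔG contributes k·ΔG = (+¥109 trillion) / 0.70116 ≈ +¥155.5 trillion.
ΔT of +¥109 trillion changes first-round spending by −c·ΔT = −¥52.538 trillion, contributing k·(−c·ΔT) = (−¥52.538 trillion) / 0.70116 ≈ −¥74.9 trillion.
Net ΔY = k(ΔG − c·ΔT) = (+¥56.462 trillion) / 0.70116 ≈ +¥81 trillion.

+¥81 trillion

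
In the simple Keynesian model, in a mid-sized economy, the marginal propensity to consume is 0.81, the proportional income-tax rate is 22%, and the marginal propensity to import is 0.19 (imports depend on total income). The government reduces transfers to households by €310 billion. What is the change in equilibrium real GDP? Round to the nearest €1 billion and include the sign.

−€450 billion

The transfer change shifts disposable income by −€310 billion, so first-round consumption changes by c·ΔTR = 0.81 × (−€310 billion) = −€251.1 billion.
Expenditure multiplier = 1/(1 − c(1−t) + m) = 1/(1 − 0.81×0.78 + 0.19) = 1/0.5582 ≈ 1.791.
The transfer multiplier is c × k ≈ 1.451, so ΔY = k × (c·ΔTR) = (−€251.1 billion) / 0.5582 ≈ −€450 billion.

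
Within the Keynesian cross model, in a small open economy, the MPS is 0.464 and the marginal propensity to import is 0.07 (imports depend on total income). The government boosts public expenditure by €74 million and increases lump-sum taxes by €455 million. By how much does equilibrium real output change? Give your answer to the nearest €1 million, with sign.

−€318 million

MPC = 1 − MPS = 1 − 0.464 = 0.536.
Expenditure multiplier = 1/(1 − c + m) = 1/(1 − 0.536 + 0.07) = 1/0.534 ≈ 1.873.
ΔG contributes k·ΔG = (+€74 million) / 0.534 ≈ +€138.6 million.
ΔT of +€455 million changes first-round spending by −c·ΔT = −€243.88 million, contributing k·(−c·ΔT) = (−€243.88 million) / 0.534 ≈ −€456.7 million.
Net ΔY = k(ΔG − c·ΔT) = (−€169.88 million) / 0.534 ≈ −€318 million.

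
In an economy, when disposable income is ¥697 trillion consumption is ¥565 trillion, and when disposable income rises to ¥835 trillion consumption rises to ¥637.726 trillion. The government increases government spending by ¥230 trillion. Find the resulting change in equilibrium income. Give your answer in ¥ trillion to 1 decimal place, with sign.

MPC = ΔC/ΔYd = (637.726 − 565)/(835 − 697) = 72.726/138 = 0.527.
Spending multiplier = 1/(1 − MPC) = 1/(1 − 0.527) = 1/0.473 ≈ 2.114.
ΔY = k × ΔG = (+¥230 trillion) / 0.473 ≈ +¥486.3 trillion.

+¥486.3 trillion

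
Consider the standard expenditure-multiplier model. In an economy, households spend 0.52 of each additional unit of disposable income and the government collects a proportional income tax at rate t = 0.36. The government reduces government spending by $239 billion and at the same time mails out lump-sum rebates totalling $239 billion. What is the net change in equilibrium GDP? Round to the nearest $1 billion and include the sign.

Expenditure multiplier = 1/(1 − c(1−t)) = 1/(1 − 0.52×0.64) = 1/0.6672 ≈ 1.499.
ΔG contributes k·ΔG = (−$239 billion) / 0.6672 ≈ −$358.2 billion.
ΔT of −$239 billion changes first-round spending by −c·ΔT = +$124.28 billion, contributing k·(−c·ΔT) = (+$124.28 billion) / 0.6672 ≈ +$186.3 billion.
Net ΔY = k(ΔG − c·ΔT) = (−$114.72 billion) / 0.6672 ≈ −$172 billion.

−$172 billion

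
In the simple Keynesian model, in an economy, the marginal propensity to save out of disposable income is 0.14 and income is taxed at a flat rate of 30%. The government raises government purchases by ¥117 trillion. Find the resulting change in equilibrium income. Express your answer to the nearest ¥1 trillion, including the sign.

MPC = 1 − MPS = 1 − 0.14 = 0.86.
Expenditure multiplier = 1/(1 − c(1−t)) = 1/(1 − 0.86×0.7) = 1/0.398 ≈ 2.513.
ΔY = k × ΔG = (+¥117 trillion) / 0.398 ≈ +¥294 trillion.

+¥294 trillion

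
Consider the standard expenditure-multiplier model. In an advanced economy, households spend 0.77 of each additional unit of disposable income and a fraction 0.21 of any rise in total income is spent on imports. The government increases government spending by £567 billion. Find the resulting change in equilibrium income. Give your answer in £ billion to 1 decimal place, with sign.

Government-spending multiplier = 1/(1 − c + m) = 1/(1 − 0.77 + 0.21) = 1/0.44 ≈ 2.273.
ΔY = k × ΔG = (+£567 billion) / 0.44 ≈ +£1,288.6 billion.

+£1,288.6 billion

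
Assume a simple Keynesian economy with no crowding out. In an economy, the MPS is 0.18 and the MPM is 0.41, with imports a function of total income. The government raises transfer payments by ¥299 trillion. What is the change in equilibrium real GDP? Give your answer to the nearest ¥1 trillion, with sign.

MPC = 1 − MPS = 1 − 0.18 = 0.82.
The transfer change shifts disposable income by +¥299 trillion, so first-round consumption changes by c·ΔTR = 0.82 × (+¥299 trillion) = +¥245.18 trillion.
Expenditure multiplier = 1/(1 − c + m) = 1/(1 − 0.82 + 0.41) = 1/0.59 ≈ 1.695.
The transfer multiplier is c × k ≈ 1.39, so ΔY = k × (c·ΔTR) = (+¥245.18 trillion) / 0.59 ≈ +¥416 trillion.

+¥416 trillion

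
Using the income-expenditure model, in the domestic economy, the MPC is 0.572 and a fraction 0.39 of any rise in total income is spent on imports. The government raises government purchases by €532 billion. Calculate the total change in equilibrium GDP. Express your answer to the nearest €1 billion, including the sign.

+€650 billion

Expenditure multiplier = 1/(1 − c + m) = 1/(1 − 0.572 + 0.39) = 1/0.818 ≈ 1.222.
ΔY = k × ΔG = (+€532 billion) / 0.818 ≈ +€650 billion.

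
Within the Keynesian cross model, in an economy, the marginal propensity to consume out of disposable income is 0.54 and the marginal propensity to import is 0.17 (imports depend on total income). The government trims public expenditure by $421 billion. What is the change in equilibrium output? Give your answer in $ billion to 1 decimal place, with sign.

−$668.3 billion

Government-spending multiplier = 1/(1 − c + m) = 1/(1 − 0.54 + 0.17) = 1/0.63 ≈ 1.587.
ΔY = k × ΔG = (−$421 billion) / 0.63 ≈ −$668.3 billion.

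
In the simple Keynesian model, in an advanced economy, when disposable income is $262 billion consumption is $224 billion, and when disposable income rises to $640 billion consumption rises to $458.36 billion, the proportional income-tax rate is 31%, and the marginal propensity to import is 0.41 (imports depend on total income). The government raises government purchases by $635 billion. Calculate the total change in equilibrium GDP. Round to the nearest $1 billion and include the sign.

MPC = ΔC/ΔYd = (458.36 − 224)/(640 − 262) = 234.36/378 = 0.62.
Government-spending multiplier = 1/(1 − c(1−t) + m) = 1/(1 − 0.62×0.69 + 0.41) = 1/0.9822 ≈ 1.018.
ΔY = k × ΔG = (+$635 billion) / 0.9822 ≈ +$647 billion.

+$647 billion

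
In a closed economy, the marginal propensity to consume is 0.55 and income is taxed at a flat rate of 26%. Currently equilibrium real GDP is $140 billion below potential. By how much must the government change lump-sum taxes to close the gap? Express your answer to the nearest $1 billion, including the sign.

Spending multiplier = 1/(1 − c(1−t)) = 1/(1 − 0.55×0.74) = 1/0.593 ≈ 1.686.
Tax multiplier = −c·k = −0.55/0.593 ≈ −0.927. Need ΔY = +$140 billion, so ΔT = ΔY/(−c·k) = −(+$140 billion) × 0.593 / 0.55 ≈ −$151 billion.
The government should cut lump-sum taxes by $151 billion.

−$151 billion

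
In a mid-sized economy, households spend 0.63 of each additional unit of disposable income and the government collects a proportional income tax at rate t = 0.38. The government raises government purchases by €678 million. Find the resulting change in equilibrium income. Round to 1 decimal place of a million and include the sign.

+€1,112.6 million

Government-spending multiplier = 1/(1 − c(1−t)) = 1/(1 − 0.63×0.62) = 1/0.6094 ≈ 1.641.
ΔY = k × ΔG = (+€678 million) / 0.6094 ≈ +€1,112.6 million.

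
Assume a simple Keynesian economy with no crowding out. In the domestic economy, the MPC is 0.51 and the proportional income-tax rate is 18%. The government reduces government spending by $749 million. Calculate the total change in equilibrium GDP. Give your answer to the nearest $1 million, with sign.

−$1,287 million

Government-spending multiplier = 1/(1 − c(1−t)) = 1/(1 − 0.51×0.82) = 1/0.5818 ≈ 1.719.
ΔY = k × ΔG = (−$749 million) / 0.5818 ≈ −$1,287 million.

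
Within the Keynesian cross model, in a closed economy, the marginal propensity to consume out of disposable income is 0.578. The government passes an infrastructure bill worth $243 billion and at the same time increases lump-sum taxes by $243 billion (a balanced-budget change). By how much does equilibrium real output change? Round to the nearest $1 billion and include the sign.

+$243 billion

Expenditure multiplier = 1/(1 − MPC) = 1/(1 − 0.578) = 1/0.422 ≈ 2.37.
ΔG contributes k·ΔG = (+$243 billion) / 0.422 ≈ +$575.8 billion.
ΔT of +$243 billion changes first-round spending by −c·ΔT = −$140.454 billion, contributing k·(−c·ΔT) = (−$140.454 billion) / 0.422 ≈ −$332.8 billion.
With ΔG = ΔT and no other leakages, the balanced-budget multiplier is 1, so ΔY = ΔG = +$243 billion.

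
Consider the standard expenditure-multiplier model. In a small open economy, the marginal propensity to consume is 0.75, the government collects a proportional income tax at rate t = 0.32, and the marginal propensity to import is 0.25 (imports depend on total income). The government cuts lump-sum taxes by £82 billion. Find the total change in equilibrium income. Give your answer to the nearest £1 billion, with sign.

+£83 billion

A lump-sum tax change of −£82 billion shifts disposable income by +£82 billion; first-round consumption changes by −c × ΔT = −0.75 × (−£82 billion) = +£61.5 billion.
Expenditure multiplier = 1/(1 − c(1−t) + m) = 1/(1 − 0.75×0.68 + 0.25) = 1/0.74 ≈ 1.351.
The tax multiplier is −c × k ≈ −1.014, so ΔY = k × (−c·ΔT) = (+£61.5 billion) / 0.74 ≈ +£83 billion.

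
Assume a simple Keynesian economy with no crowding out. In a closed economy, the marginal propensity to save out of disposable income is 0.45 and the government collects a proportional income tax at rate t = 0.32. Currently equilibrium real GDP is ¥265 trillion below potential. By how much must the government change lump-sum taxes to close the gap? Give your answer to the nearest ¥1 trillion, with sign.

MPC = 1 − MPS = 1 − 0.45 = 0.55.
Spending multiplier = 1/(1 − c(1−t)) = 1/(1 − 0.55×0.68) = 1/0.626 ≈ 1.597.
Tax multiplier = −c·k = −0.55/0.626 ≈ −0.879. Need ΔY = +¥265 trillion, so ΔT = ΔY/(−c·k) = −(+¥265 trillion) × 0.626 / 0.55 ≈ −¥302 trillion.
The government should cut lump-sum taxes by ¥302 trillion.

−¥302 trillion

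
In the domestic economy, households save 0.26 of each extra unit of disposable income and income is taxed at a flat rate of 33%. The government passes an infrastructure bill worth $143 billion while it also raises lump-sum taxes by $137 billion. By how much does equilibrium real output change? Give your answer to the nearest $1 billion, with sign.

+$83 billion

MPC = 1 − MPS = 1 − 0.26 = 0.74.
Expenditure multiplier = 1/(1 − c(1−t)) = 1/(1 − 0.74×0.67) = 1/0.5042 ≈ 1.983.
ΔG contributes k·ΔG = (+$143 billion) / 0.5042 ≈ +$283.6 billion.
ΔT of +$137 billion changes first-round spending by −c·ΔT = −$101.38 billion, contributing k·(−c·ΔT) = (−$101.38 billion) / 0.5042 ≈ −$201.1 billion.
Net ΔY = k(ΔG − c·ΔT) = (+$41.62 billion) / 0.5042 ≈ +$83 billion.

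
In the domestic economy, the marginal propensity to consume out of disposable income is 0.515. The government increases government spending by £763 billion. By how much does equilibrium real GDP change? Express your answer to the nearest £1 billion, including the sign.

Government-spending multiplier = 1/(1 − MPC) = 1/(1 − 0.515) = 1/0.485 ≈ 2.062.
ΔY = k × ΔG = (+£763 billion) / 0.485 ≈ +£1,573 billion.

+£1,573 billion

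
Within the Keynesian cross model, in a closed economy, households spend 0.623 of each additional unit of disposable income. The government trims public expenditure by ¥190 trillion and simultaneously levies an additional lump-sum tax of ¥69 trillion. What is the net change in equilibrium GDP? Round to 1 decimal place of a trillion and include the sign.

−¥618.0 trillion

Expenditure multiplier = 1/(1 − MPC) = 1/(1 − 0.623) = 1/0.377 ≈ 2.653.
ΔG contributes k·ΔG = (−¥190 trillion) / 0.377 ≈ −¥504 trillion.
ΔT of +¥69 trillion changes first-round spending by −c·ΔT = −¥42.987 trillion, contributing k·(−c·ΔT) = (−¥42.987 trillion) / 0.377 ≈ −¥114 trillion.
Net ΔY = k(ΔG − c·ΔT) = (−¥232.987 trillion) / 0.377 ≈ −¥618 trillion.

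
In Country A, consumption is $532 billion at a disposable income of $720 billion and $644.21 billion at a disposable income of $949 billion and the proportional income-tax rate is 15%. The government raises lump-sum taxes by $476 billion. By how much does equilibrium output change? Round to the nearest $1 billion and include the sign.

MPC = ΔC/ΔYd = (644.21 − 532)/(949 − 720) = 112.21/229 = 0.49.
A lump-sum tax change of +$476 billion shifts disposable income by −$476 billion; first-round consumption changes by −c × ΔT = −0.49 × (+$476 billion) = −$233.24 billion.
Expenditure multiplier = 1/(1 − c(1−t)) = 1/(1 − 0.49×0.85) = 1/0.5835 ≈ 1.714.
The tax multiplier is −c × k ≈ −0.84, so ΔY = k × (−c·ΔT) = (−$233.24 billion) / 0.5835 ≈ −$400 billion.

−$400 billion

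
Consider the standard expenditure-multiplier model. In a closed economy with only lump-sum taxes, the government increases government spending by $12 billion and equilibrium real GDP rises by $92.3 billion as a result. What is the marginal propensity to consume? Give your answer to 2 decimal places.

0.87

Implied spending multiplier k = ΔY/ΔG = 92.3/12 ≈ 7.6917.
Since k = 1/(1 − MPC), MPC = 1 − 1/k = 1 − ΔG/ΔY = 1 − 12/92.3 ≈ 0.87.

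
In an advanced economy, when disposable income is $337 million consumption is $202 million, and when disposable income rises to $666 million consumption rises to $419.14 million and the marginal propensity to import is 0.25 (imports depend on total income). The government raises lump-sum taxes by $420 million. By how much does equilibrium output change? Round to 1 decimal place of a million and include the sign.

MPC = ΔC/ΔYd = (419.14 − 202)/(666 − 337) = 217.14/329 = 0.66.
A lump-sum tax change of +$420 million shifts disposable income by −$420 million; first-round consumption changes by −c × ΔT = −0.66 × (+$420 million) = −$277.2 million.
Expenditure multiplier = 1/(1 − c + m) = 1/(1 − 0.66 + 0.25) = 1/0.59 ≈ 1.695.
The tax multiplier is −c × k ≈ −1.119, so ΔY = k × (−c·ΔT) = (−$277.2 million) / 0.59 ≈ −$469.8 million.

−$469.8 million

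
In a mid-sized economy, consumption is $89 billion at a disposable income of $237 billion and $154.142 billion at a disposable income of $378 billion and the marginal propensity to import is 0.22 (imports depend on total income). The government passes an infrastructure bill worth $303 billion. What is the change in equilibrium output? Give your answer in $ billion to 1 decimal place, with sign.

MPC = ΔC/ΔYd = (154.142 − 89)/(378 − 237) = 65.142/141 = 0.462.
Expenditure multiplier = 1/(1 − c + m) = 1/(1 − 0.462 + 0.22) = 1/0.758 ≈ 1.319.
ΔY = k × ΔG = (+$303 billion) / 0.758 ≈ +$399.7 billion.

+$399.7 billion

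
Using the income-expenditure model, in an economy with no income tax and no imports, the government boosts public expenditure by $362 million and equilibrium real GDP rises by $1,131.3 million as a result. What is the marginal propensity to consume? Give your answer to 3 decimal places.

Implied spending multiplier k = ΔY/ΔG = 1,131.3/362 ≈ 3.1251.
Since k = 1/(1 − MPC), MPC = 1 − 1/k = 1 − ΔG/ΔY = 1 − 362/1,131.3 ≈ 0.680.

0.680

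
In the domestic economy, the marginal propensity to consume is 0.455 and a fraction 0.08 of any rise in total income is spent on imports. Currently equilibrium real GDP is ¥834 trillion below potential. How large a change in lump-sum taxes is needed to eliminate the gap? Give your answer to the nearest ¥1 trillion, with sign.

−¥1,146 trillion

Spending multiplier = 1/(1 − c + m) = 1/(1 − 0.455 + 0.08) = 1/0.625 = 1.6.
Tax multiplier = −c·k = −0.455/0.625 = −0.728. Need ΔY = +¥834 trillion, so ΔT = ΔY/(−c·k) = −(+¥834 trillion) × 0.625 / 0.455 ≈ −¥1,146 trillion.
The government should cut lump-sum taxes by ¥1,146 trillion.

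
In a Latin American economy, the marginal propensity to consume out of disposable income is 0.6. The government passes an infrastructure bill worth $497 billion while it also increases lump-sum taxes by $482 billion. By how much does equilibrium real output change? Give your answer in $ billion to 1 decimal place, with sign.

+$519.5 billion

Expenditure multiplier = 1/(1 − MPC) = 1/(1 − 0.6) = 1/0.4 = 2.5.
ΔG contributes k·ΔG = (+$497 billion) / 0.4 = +$1,242.5 billion.
ΔT of +$482 billion changes first-round spending by −c·ΔT = −$289.2 billion, contributing k·(−c·ΔT) = (−$289.2 billion) / 0.4 = −$723 billion.
Net ΔY = k(ΔG − c·ΔT) = (+$207.8 billion) / 0.4 = +$519.5 billion.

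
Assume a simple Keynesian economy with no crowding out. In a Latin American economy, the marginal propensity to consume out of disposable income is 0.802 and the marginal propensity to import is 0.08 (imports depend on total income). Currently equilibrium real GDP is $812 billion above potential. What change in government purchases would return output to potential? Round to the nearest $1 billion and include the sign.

−$226 billion

Spending multiplier = 1/(1 − c + m) = 1/(1 − 0.802 + 0.08) = 1/0.278 ≈ 3.597.
Need ΔY = −$812 billion, so ΔG = ΔY/k = (−$812 billion) × 0.278 ≈ −$226 billion.
The government should cut government purchases by $226 billion.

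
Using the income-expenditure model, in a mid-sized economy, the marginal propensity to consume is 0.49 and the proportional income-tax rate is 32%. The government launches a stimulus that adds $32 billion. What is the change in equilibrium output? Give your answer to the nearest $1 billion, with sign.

Government-spending multiplier = 1/(1 − c(1−t)) = 1/(1 − 0.49×0.68) = 1/0.6668 ≈ 1.5.
ΔY = k × ΔG = (+$32 billion) / 0.6668 ≈ +$48 billion.

+$48 billion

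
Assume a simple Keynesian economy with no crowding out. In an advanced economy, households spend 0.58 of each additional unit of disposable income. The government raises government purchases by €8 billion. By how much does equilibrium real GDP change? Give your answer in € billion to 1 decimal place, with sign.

Expenditure multiplier = 1/(1 − MPC) = 1/(1 − 0.58) = 1/0.42 ≈ 2.381.
ΔY = k × ΔG = (+€8 billion) / 0.42 ≈ +€19 billion.

+€19.0 billion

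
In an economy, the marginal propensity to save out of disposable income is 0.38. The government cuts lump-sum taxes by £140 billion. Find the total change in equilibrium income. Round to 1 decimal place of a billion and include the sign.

+£228.4 billion

MPC = 1 − MPS = 1 − 0.38 = 0.62.
A lump-sum tax change of −£140 billion shifts disposable income by +£140 billion; first-round consumption changes by −c × ΔT = −0.62 × (−£140 billion) = +£86.8 billion.
Expenditure multiplier = 1/(1 − MPC) = 1/(1 − 0.62) = 1/0.38 ≈ 2.632.
The tax multiplier is −c × k ≈ −1.632, so ΔY = k × (−c·ΔT) = (+£86.8 billion) / 0.38 ≈ +£228.4 billion.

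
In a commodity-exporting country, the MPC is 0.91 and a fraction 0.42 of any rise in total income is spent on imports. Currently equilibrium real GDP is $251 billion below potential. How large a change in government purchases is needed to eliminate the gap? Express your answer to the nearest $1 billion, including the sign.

+$128 billion

Spending multiplier = 1/(1 − c + m) = 1/(1 − 0.91 + 0.42) = 1/0.51 ≈ 1.961.
Need ΔY = +$251 billion, so ΔG = ΔY/k = (+$251 billion) × 0.51 ≈ +$128 billion.
The government should increase government purchases by $128 billion.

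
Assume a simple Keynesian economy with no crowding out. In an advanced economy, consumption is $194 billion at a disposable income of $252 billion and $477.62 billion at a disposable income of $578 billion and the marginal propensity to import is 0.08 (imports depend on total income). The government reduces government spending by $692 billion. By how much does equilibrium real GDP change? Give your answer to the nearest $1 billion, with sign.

−$3,295 billion

MPC = ΔC/ΔYd = (477.62 − 194)/(578 − 252) = 283.62/326 = 0.87.
Government-spending multiplier = 1/(1 − c + m) = 1/(1 − 0.87 + 0.08) = 1/0.21 ≈ 4.762.
ΔY = k × ΔG = (−$692 billion) / 0.21 ≈ −$3,295 billion.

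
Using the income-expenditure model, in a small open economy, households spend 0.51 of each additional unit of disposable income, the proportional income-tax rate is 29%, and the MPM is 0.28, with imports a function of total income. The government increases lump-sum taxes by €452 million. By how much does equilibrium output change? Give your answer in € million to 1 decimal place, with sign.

−€251.1 million

A lump-sum tax change of +€452 million shifts disposable income by −€452 million; first-round consumption changes by −c × ΔT = −0.51 × (+€452 million) = −€230.52 million.
Expenditure multiplier = 1/(1 − c(1−t) + m) = 1/(1 − 0.51×0.71 + 0.28) = 1/0.9179 ≈ 1.089.
The tax multiplier is −c × k ≈ −0.556, so ΔY = k × (−c·ΔT) = (−€230.52 million) / 0.9179 ≈ −€251.1 million.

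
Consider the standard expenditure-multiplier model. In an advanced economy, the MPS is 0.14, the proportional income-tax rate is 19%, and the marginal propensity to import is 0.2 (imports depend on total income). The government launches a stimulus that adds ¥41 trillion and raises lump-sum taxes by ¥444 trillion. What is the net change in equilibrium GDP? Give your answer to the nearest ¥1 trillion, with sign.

MPC = 1 − MPS = 1 − 0.14 = 0.86.
Expenditure multiplier = 1/(1 − c(1−t) + m) = 1/(1 − 0.86×0.81 + 0.2) = 1/0.5034 ≈ 1.986.
ΔG contributes k·ΔG = (+¥41 trillion) / 0.5034 ≈ +¥81.4 trillion.
ΔT of +¥444 trillion changes first-round spending by −c·ΔT = −¥381.84 trillion, contributing k·(−c·ΔT) = (−¥381.84 trillion) / 0.5034 ≈ −¥758.5 trillion.
Net ΔY = k(ΔG − c·ΔT) = (−¥340.84 trillion) / 0.5034 ≈ −¥677 trillion.

−¥677 trillion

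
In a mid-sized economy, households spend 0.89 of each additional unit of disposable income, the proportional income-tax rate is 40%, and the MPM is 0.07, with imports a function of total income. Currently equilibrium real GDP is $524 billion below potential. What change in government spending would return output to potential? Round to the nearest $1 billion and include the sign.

Spending multiplier = 1/(1 − c(1−t) + m) = 1/(1 − 0.89×0.6 + 0.07) = 1/0.536 ≈ 1.866.
Need ΔY = +$524 billion, so ΔG = ΔY/k = (+$524 billion) × 0.536 ≈ +$281 billion.
The government should increase government spending by $281 billion.

+$281 billion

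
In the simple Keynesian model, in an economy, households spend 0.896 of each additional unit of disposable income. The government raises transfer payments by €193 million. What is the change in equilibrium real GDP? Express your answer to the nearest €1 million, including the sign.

The transfer change shifts disposable income by +€193 million, so first-round consumption changes by c·ΔTR = 0.896 × (+€193 million) = +€172.928 million.
Expenditure multiplier = 1/(1 − MPC) = 1/(1 − 0.896) = 1/0.104 ≈ 9.615.
The transfer multiplier is c × k ≈ 8.615, so ΔY = k × (c·ΔTR) = (+€172.928 million) / 0.104 ≈ +€1,663 million.

+€1,663 million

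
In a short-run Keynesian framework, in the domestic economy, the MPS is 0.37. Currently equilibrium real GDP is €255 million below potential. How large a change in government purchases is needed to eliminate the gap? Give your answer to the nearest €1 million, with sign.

MPC = 1 − MPS = 1 − 0.37 = 0.63.
Spending multiplier = 1/(1 − MPC) = 1/(1 − 0.63) = 1/0.37 ≈ 2.703.
Need ΔY = +€255 million, so ΔG = ΔY/k = (+€255 million) × 0.37 ≈ +€94 million.
The government should increase government purchases by €94 million.

+€94 million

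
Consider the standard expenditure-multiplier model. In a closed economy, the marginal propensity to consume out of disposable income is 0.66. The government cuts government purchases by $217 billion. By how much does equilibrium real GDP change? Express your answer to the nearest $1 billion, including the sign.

Spending multiplier = 1/(1 − MPC) = 1/(1 − 0.66) = 1/0.34 ≈ 2.941.
ΔY = k × ΔG = (−$217 billion) / 0.34 ≈ −$638 billion.

−$638 billion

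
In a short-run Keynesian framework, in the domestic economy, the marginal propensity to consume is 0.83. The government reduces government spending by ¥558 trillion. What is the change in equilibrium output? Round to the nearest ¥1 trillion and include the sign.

−¥3,282 trillion

Expenditure multiplier = 1/(1 − MPC) = 1/(1 − 0.83) = 1/0.17 ≈ 5.882.
ΔY = k × ΔG = (−¥558 trillion) / 0.17 ≈ −¥3,282 trillion.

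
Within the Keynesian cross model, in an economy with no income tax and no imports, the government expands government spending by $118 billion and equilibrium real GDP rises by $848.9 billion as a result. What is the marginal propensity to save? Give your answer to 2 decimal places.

Implied spending multiplier k = ΔY/ΔG = 848.9/118 ≈ 7.1941.
Since k = 1/(1 − MPC), MPC = 1 − 1/k = 1 − ΔG/ΔY = 1 − 118/848.9 ≈ 0.86.
MPS = 1 − MPC = 0.14.

0.14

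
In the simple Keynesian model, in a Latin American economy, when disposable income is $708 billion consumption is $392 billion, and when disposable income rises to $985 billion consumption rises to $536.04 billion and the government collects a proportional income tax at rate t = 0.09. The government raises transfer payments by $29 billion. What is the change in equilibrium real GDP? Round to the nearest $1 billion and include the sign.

MPC = ΔC/ΔYd = (536.04 − 392)/(985 − 708) = 144.04/277 = 0.52.
The transfer change shifts disposable income by +$29 billion, so first-round consumption changes by c·ΔTR = 0.52 × (+$29 billion) = +$15.08 billion.
Expenditure multiplier = 1/(1 − c(1−t)) = 1/(1 − 0.52×0.91) = 1/0.5268 ≈ 1.898.
The transfer multiplier is c × k ≈ 0.987, so ΔY = k × (c·ΔTR) = (+$15.08 billion) / 0.5268 ≈ +$29 billion.

+$29 billion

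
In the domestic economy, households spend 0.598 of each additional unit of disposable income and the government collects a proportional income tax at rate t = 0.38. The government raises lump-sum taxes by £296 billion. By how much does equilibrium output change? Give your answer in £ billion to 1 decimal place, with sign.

A lump-sum tax change of +£296 billion shifts disposable income by −£296 billion; first-round consumption changes by −c × ΔT = −0.598 × (+£296 billion) = −£177.008 billion.
Expenditure multiplier = 1/(1 − c(1−t)) = 1/(1 − 0.598×0.62) = 1/0.62924 ≈ 1.589.
The tax multiplier is −c × k ≈ −0.95, so ΔY = k × (−c·ΔT) = (−£177.008 billion) / 0.62924 ≈ −£281.3 billion.

−£281.3 billion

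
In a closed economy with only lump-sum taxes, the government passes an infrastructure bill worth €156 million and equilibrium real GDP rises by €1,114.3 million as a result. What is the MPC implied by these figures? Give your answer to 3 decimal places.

0.860

Implied spending multiplier k = ΔY/ΔG = 1,114.3/156 ≈ 7.1429.
Since k = 1/(1 − MPC), MPC = 1 − 1/k = 1 − ΔG/ΔY = 1 − 156/1,114.3 ≈ 0.860.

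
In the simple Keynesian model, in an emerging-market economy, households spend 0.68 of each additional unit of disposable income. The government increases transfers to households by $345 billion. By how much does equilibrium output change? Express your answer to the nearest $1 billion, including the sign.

The transfer change shifts disposable income by +$345 billion, so first-round consumption changes by c·ΔTR = 0.68 × (+$345 billion) = +$234.6 billion.
Expenditure multiplier = 1/(1 − MPC) = 1/(1 − 0.68) = 1/0.32 = 3.125.
The transfer multiplier is c × k = 2.125, so ΔY = k × (c·ΔTR) = (+$234.6 billion) / 0.32 ≈ +$733 billion.

+$733 billion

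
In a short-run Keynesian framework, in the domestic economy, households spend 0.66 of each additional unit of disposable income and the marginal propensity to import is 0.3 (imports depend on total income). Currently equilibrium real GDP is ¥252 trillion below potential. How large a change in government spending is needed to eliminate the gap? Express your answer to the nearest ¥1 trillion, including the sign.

+¥161 trillion

Spending multiplier = 1/(1 − c + m) = 1/(1 − 0.66 + 0.3) = 1/0.64 ≈ 1.563.
Need ΔY = +¥252 trillion, so ΔG = ΔY/k = (+¥252 trillion) × 0.64 ≈ +¥161 trillion.
The government should increase government spending by ¥161 trillion.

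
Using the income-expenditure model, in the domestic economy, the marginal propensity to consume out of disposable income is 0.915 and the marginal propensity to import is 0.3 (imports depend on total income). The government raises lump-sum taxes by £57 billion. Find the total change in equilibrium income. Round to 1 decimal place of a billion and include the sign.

−£135.5 billion

A lump-sum tax change of +£57 billion shifts disposable income by −£57 billion; first-round consumption changes by −c × ΔT = −0.915 × (+£57 billion) = −£52.155 billion.
Expenditure multiplier = 1/(1 − c + m) = 1/(1 − 0.915 + 0.3) = 1/0.385 ≈ 2.597.
The tax multiplier is −c × k ≈ −2.377, so ΔY = k × (−c·ΔT) = (−£52.155 billion) / 0.385 ≈ −£135.5 billion.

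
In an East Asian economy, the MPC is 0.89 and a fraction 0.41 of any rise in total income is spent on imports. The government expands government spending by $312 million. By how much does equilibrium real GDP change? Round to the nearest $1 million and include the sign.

Expenditure multiplier = 1/(1 − c + m) = 1/(1 − 0.89 + 0.41) = 1/0.52 ≈ 1.923.
ΔY = k × ΔG = (+$312 million) / 0.52 = +$600 million.

+$600 million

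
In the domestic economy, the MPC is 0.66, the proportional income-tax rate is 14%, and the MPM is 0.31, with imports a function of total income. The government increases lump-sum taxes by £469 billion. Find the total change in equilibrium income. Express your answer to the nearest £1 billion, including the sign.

−£417 billion

A lump-sum tax change of +£469 billion shifts disposable income by −£469 billion; first-round consumption changes by −c × ΔT = −0.66 × (+£469 billion) = −£309.54 billion.
Expenditure multiplier = 1/(1 − c(1−t) + m) = 1/(1 − 0.66×0.86 + 0.31) = 1/0.7424 ≈ 1.347.
The tax multiplier is −c × k ≈ −0.889, so ΔY = k × (−c·ΔT) = (−£309.54 billion) / 0.7424 ≈ −£417 billion.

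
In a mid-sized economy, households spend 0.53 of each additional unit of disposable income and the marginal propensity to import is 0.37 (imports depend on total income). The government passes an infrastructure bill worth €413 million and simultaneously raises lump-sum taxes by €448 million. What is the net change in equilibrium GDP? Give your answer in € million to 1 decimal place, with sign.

+€209.0 million

Expenditure multiplier = 1/(1 − c + m) = 1/(1 − 0.53 + 0.37) = 1/0.84 ≈ 1.19.
ΔG contributes k·ΔG = (+€413 million) / 0.84 ≈ +€491.7 million.
ΔT of +€448 million changes first-round spending by −c·ΔT = −€237.44 million, contributing k·(−c·ΔT) = (−€237.44 million) / 0.84 ≈ −€282.7 million.
Net ΔY = k(ΔG − c·ΔT) = (+€175.56 million) / 0.84 = +€209 million.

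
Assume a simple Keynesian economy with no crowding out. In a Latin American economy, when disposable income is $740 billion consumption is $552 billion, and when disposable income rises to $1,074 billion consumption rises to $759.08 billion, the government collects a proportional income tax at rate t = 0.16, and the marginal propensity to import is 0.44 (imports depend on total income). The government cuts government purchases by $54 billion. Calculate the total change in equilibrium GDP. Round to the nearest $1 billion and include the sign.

MPC = ΔC/ΔYd = (759.08 − 552)/(1,074 − 740) = 207.08/334 = 0.62.
Expenditure multiplier = 1/(1 − c(1−t) + m) = 1/(1 − 0.62×0.84 + 0.44) = 1/0.9192 ≈ 1.088.
ΔY = k × ΔG = (−$54 billion) / 0.9192 ≈ −$59 billion.

−$59 billion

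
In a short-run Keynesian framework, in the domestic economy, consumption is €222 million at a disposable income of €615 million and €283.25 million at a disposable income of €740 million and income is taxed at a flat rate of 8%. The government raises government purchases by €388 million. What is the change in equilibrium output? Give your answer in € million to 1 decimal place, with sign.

+€706.5 million

MPC = ΔC/ΔYd = (283.25 − 222)/(740 − 615) = 61.25/125 = 0.49.
Government-spending multiplier = 1/(1 − c(1−t)) = 1/(1 − 0.49×0.92) = 1/0.5492 ≈ 1.821.
ΔY = k × ΔG = (+€388 million) / 0.5492 ≈ +€706.5 million.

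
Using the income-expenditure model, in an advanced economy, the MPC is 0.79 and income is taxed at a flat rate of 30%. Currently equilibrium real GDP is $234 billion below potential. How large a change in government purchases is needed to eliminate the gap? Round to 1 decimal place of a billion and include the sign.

+$104.6 billion

Spending multiplier = 1/(1 − c(1−t)) = 1/(1 − 0.79×0.7) = 1/0.447 ≈ 2.237.
Need ΔY = +$234 billion, so ΔG = ΔY/k = (+$234 billion) × 0.447 ≈ +$104.6 billion.
The government should increase government purchases by $104.6 billion.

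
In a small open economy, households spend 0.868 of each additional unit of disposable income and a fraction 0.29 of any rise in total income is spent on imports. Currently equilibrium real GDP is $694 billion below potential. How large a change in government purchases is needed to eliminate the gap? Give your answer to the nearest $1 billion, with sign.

Spending multiplier = 1/(1 − c + m) = 1/(1 − 0.868 + 0.29) = 1/0.422 ≈ 2.37.
Need ΔY = +$694 billion, so ΔG = ΔY/k = (+$694 billion) × 0.422 ≈ +$293 billion.
The government should increase government purchases by $293 billion.

+$293 billion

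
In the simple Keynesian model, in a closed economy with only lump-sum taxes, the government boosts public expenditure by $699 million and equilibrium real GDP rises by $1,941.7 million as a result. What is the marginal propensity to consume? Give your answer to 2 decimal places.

Implied spending multiplier k = ΔY/ΔG = 1,941.7/699 ≈ 2.7778.
Since k = 1/(1 − MPC), MPC = 1 − 1/k = 1 − ΔG/ΔY = 1 − 699/1,941.7 ≈ 0.64.

0.64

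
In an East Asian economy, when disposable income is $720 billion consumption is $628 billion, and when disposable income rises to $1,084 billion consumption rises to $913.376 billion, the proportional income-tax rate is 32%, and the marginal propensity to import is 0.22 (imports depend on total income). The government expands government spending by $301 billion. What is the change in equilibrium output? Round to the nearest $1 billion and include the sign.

MPC = ΔC/ΔYd = (913.376 − 628)/(1,084 − 720) = 285.376/364 = 0.784.
Expenditure multiplier = 1/(1 − c(1−t) + m) = 1/(1 − 0.784×0.68 + 0.22) = 1/0.68688 ≈ 1.456.
ΔY = k × ΔG = (+$301 billion) / 0.68688 ≈ +$438 billion.

+$438 billion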